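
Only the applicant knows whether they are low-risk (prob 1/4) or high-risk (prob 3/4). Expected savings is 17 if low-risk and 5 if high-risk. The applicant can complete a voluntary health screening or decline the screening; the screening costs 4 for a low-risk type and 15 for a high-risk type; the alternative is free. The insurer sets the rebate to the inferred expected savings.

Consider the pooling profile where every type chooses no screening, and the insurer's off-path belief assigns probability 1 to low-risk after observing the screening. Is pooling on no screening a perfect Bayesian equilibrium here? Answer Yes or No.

No

On path, the insurer holds the prior and pays 1/4·17 + 3/4·5 = 8. Off path (the screening), believing low-risk, it pays 17.
low-risk: no screening nets 8; the screening nets 17 − 4 = 13. low-risk would deviate.
high-risk: no screening nets 8; the screening nets 17 − 15 = 2. high-risk stays.
A type deviates, so pooling fails.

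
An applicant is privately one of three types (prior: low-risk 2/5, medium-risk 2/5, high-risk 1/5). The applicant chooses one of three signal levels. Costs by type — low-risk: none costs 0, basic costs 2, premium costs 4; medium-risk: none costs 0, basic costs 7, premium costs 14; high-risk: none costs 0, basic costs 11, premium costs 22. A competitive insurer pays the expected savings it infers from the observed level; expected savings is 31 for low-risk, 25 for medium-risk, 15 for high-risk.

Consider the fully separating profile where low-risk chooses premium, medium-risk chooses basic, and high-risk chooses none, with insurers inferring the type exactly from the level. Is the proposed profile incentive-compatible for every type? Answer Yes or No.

Separating rebates: premium → 31, basic → 25, none → 15.
low-risk (assigned premium): none: 15 − 0 = 15; basic: 25 − 2 = 23; premium: 31 − 4 = 27. low-risk stays.
medium-risk (assigned basic): none: 15 − 0 = 15; basic: 25 − 7 = 18; premium: 31 − 14 = 17. medium-risk stays.
high-risk (assigned none): none: 15 − 0 = 15; basic: 25 − 11 = 14; premium: 31 − 22 = 9. high-risk stays.
Every type prefers its assigned level; separation holds.

Yes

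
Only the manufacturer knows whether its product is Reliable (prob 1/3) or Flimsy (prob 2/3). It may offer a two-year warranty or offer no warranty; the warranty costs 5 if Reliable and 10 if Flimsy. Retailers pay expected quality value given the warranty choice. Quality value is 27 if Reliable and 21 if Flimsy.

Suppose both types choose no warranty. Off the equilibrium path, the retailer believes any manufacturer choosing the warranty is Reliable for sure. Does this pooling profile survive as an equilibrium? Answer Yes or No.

Yes

On path, the retailer holds the prior and pays 1/3·27 + 2/3·21 = 23. Off path (the warranty), believing Reliable, it pays 27.
Reliable: no warranty nets 23; the warranty nets 27 − 5 = 22. Reliable stays.
Flimsy: no warranty nets 23; the warranty nets 27 − 10 = 17. Flimsy stays.
No type deviates, so pooling is sustained.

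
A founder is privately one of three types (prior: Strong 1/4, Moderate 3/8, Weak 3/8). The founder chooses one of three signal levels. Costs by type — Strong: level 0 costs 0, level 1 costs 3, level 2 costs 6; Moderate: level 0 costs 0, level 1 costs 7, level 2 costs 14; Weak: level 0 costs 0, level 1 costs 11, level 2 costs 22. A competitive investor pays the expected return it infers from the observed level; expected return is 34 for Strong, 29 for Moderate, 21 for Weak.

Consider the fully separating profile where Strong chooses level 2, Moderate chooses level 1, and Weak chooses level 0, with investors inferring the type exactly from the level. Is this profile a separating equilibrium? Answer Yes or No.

Yes

Separating valuations: level 2 → 34, level 1 → 29, level 0 → 21.
Strong (assigned level 2): level 0: 21 − 0 = 21; level 1: 29 − 3 = 26; level 2: 34 − 6 = 28. Strong stays.
Moderate (assigned level 1): level 0: 21 − 0 = 21; level 1: 29 − 7 = 22; level 2: 34 − 14 = 20. Moderate stays.
Weak (assigned level 0): level 0: 21 − 0 = 21; level 1: 29 − 11 = 18; level 2: 34 − 22 = 12. Weak stays.
Every type prefers its assigned level; separation holds.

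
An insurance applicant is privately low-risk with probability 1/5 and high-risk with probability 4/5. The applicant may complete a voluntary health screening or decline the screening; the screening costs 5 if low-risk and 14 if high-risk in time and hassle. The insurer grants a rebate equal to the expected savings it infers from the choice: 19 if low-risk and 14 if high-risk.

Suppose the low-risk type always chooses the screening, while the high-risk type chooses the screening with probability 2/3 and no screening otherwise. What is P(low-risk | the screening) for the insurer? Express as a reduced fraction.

P(the screening) = (1/5)·1 + (4/5)·(2/3) = 11/15.
By Bayes' rule, P(low-risk | the screening) = (1/5) / (11/15) = 3/11.

3/11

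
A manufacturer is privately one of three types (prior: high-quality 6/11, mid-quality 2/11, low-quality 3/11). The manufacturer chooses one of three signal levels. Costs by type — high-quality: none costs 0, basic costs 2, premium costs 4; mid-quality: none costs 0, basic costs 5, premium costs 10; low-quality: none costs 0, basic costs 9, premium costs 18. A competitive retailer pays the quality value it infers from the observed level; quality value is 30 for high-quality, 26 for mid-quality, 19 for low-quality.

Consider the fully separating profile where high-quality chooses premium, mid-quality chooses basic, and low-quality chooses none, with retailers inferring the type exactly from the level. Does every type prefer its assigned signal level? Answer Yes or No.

Yes

Separating prices: premium → 30, basic → 26, none → 19.
high-quality (assigned premium): none: 19 − 0 = 19; basic: 26 − 2 = 24; premium: 30 − 4 = 26. high-quality stays.
mid-quality (assigned basic): none: 19 − 0 = 19; basic: 26 − 5 = 21; premium: 30 − 10 = 20. mid-quality stays.
low-quality (assigned none): none: 19 − 0 = 19; basic: 26 − 9 = 17; premium: 30 − 18 = 12. low-quality stays.
Every type prefers its assigned level; separation holds.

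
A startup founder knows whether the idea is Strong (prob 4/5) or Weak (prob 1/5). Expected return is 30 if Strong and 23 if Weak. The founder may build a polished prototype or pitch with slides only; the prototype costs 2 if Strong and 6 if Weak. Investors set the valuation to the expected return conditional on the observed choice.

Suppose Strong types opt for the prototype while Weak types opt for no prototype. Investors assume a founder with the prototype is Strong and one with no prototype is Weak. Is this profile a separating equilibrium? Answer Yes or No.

No

Under these beliefs, the prototype earns valuation 30 and no prototype earns valuation 23.
Strong: the prototype nets 30 − 2 = 28; no prototype nets 23. Strong prefers the prototype.
Weak: the prototype nets 30 − 6 = 24; no prototype nets 23. Weak would deviate to the prototype.
Weak has a profitable deviation, so the profile is not an equilibrium.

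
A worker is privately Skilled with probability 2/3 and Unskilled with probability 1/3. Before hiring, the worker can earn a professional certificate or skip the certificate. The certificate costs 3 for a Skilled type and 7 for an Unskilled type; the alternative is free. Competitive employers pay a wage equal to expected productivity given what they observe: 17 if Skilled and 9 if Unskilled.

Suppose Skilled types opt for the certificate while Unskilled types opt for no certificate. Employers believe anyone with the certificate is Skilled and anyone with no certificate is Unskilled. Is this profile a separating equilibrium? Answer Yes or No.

Under these beliefs, the certificate earns wage 17 and no certificate earns wage 9.
Skilled: the certificate nets 17 − 3 = 14; no certificate nets 9. Skilled prefers the certificate.
Unskilled: the certificate nets 17 − 7 = 10; no certificate nets 9. Unskilled would deviate to the certificate.
Unskilled has a profitable deviation, so the profile is not an equilibrium.

No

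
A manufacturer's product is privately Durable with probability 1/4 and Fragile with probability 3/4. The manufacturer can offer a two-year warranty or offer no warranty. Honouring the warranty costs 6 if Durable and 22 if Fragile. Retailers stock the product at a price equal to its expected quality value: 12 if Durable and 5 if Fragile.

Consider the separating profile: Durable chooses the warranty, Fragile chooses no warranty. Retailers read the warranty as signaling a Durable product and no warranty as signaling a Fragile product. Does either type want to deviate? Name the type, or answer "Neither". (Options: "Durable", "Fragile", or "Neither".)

Neither

The warranty pays 12; no warranty pays 5.
Durable: assigned the warranty, nets 12 − 6 = 6; deviating to no warranty nets 5.
Fragile: assigned no warranty, nets 5; deviating to the warranty nets 12 − 22 = -10.
Both types strictly prefer their assigned action; no profitable deviation.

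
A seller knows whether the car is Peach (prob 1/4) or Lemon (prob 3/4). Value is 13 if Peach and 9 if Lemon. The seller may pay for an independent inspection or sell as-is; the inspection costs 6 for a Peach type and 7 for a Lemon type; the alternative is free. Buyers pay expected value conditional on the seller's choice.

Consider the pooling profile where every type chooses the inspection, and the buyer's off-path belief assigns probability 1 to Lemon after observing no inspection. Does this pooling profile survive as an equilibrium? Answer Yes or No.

On path, the buyer holds the prior and pays 1/4·13 + 3/4·9 = 10. Off path (no inspection), believing Lemon, it pays 9.
Peach: the inspection nets 10 − 6 = 4; no inspection nets 9. Peach would deviate.
Lemon: the inspection nets 10 − 7 = 3; no inspection nets 9. Lemon would deviate.
A type deviates, so pooling fails.

No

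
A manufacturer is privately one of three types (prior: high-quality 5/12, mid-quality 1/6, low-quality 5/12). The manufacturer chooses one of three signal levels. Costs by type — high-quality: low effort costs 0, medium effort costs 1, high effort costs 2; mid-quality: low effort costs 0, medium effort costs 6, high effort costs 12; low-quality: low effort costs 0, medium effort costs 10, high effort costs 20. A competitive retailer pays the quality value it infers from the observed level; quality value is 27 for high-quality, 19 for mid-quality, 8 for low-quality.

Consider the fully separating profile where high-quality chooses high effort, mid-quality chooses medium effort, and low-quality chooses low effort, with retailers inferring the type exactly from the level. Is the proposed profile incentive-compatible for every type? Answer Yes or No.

Separating prices: high effort → 27, medium effort → 19, low effort → 8.
high-quality (assigned high effort): low effort: 8 − 0 = 8; medium effort: 19 − 1 = 18; high effort: 27 − 2 = 25. high-quality stays.
mid-quality (assigned medium effort): low effort: 8 − 0 = 8; medium effort: 19 − 6 = 13; high effort: 27 − 12 = 15. mid-quality prefers high effort.
low-quality (assigned low effort): low effort: 8 − 0 = 8; medium effort: 19 − 10 = 9; high effort: 27 − 20 = 7. low-quality prefers medium effort.
At least one type deviates; the separating profile fails.

No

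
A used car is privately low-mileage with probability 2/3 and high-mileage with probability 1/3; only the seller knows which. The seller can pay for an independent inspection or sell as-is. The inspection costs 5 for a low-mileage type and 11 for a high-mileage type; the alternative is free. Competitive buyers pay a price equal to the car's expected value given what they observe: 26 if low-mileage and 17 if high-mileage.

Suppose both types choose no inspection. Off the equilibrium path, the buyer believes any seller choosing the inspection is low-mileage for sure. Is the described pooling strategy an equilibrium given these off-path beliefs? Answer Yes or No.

Yes

On path, the buyer holds the prior and pays 2/3·26 + 1/3·17 = 23. Off path (the inspection), believing low-mileage, it pays 26.
low-mileage: no inspection nets 23; the inspection nets 26 − 5 = 21. low-mileage stays.
high-mileage: no inspection nets 23; the inspection nets 26 − 11 = 15. high-mileage stays.
No type deviates, so pooling is sustained.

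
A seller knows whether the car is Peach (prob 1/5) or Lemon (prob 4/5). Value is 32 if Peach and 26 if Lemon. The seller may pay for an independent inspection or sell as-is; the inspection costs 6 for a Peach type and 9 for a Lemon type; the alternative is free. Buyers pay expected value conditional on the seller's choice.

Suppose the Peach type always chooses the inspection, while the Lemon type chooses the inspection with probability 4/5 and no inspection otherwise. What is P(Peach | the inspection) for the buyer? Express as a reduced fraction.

P(the inspection) = (1/5)·1 + (4/5)·(4/5) = 21/25.
By Bayes' rule, P(Peach | the inspection) = (1/5) / (21/25) = 5/21.

5/21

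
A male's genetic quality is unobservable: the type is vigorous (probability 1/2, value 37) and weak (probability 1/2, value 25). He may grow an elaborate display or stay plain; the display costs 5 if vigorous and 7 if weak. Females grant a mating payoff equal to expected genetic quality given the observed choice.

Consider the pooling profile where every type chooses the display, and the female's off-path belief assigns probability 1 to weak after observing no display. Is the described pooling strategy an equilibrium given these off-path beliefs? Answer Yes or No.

On path, the female holds the prior and pays 1/2·37 + 1/2·25 = 31. Off path (no display), believing weak, it pays 25.
vigorous: the display nets 31 − 5 = 26; no display nets 25. vigorous stays.
weak: the display nets 31 − 7 = 24; no display nets 25. weak would deviate.
A type deviates, so pooling fails.

No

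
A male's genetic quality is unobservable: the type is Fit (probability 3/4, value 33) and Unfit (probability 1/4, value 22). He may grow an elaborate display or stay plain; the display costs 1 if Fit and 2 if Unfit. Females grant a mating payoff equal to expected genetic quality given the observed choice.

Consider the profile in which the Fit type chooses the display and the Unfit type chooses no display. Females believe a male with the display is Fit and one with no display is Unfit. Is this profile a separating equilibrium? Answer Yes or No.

No

Under these beliefs, the display earns mating payoff 33 and no display earns mating payoff 22.
Fit: the display nets 33 − 1 = 32; no display nets 22. Fit prefers the display.
Unfit: the display nets 33 − 2 = 31; no display nets 22. Unfit would deviate to the display.
Unfit has a profitable deviation, so the profile is not an equilibrium.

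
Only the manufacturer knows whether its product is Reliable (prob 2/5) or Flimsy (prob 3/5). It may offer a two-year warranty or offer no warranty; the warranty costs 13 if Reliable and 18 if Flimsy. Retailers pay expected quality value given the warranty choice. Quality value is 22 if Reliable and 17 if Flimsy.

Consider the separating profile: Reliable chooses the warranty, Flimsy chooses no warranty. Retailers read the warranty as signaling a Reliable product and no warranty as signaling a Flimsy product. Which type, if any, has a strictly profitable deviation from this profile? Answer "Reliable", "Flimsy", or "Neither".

The warranty pays 22; no warranty pays 17.
Reliable: assigned the warranty, nets 22 − 13 = 9; deviating to no warranty nets 17.
Flimsy: assigned no warranty, nets 17; deviating to the warranty nets 22 − 18 = 4.
The Reliable type gains 8 by deviating.

Reliable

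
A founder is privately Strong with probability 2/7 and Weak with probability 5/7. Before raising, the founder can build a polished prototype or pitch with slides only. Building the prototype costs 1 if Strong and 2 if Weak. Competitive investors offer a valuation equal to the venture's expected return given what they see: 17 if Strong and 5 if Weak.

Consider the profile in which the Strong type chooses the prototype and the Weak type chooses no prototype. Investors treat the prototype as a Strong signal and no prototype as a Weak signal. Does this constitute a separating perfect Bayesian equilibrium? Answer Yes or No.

No

Under these beliefs, the prototype earns valuation 17 and no prototype earns valuation 5.
Strong: the prototype nets 17 − 1 = 16; no prototype nets 5. Strong prefers the prototype.
Weak: the prototype nets 17 − 2 = 15; no prototype nets 5. Weak would deviate to the prototype.
Weak has a profitable deviation, so the profile is not an equilibrium.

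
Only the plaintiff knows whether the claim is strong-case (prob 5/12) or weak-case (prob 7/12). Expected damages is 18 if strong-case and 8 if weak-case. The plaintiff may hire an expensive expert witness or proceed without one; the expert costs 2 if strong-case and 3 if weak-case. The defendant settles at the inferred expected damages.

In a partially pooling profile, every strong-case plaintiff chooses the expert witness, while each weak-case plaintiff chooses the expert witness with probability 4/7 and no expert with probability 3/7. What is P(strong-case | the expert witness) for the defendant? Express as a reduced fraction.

P(the expert witness) = (5/12)·1 + (7/12)·(4/7) = 3/4.
By Bayes' rule, P(strong-case | the expert witness) = (5/12) / (3/4) = 5/9.

5/9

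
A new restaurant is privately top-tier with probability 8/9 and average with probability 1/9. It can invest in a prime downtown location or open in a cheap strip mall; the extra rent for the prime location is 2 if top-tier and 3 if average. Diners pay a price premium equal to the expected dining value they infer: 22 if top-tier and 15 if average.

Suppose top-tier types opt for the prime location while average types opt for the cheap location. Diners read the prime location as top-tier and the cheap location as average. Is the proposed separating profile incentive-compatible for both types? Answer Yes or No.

No

Under these beliefs, the prime location earns price premium 22 and the cheap location earns price premium 15.
top-tier: the prime location nets 22 − 2 = 20; the cheap location nets 15. top-tier prefers the prime location.
average: the prime location nets 22 − 3 = 19; the cheap location nets 15. average would deviate to the prime location.
average has a profitable deviation, so the profile is not an equilibrium.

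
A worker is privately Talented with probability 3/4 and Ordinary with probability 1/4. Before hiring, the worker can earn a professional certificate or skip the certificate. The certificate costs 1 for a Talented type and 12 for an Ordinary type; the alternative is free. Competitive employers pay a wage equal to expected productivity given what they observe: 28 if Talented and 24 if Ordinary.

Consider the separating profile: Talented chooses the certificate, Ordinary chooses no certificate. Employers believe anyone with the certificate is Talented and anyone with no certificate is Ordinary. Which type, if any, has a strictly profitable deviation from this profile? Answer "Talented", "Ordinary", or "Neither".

Neither

The certificate pays 28; no certificate pays 24.
Talented: assigned the certificate, nets 28 − 1 = 27; deviating to no certificate nets 24.
Ordinary: assigned no certificate, nets 24; deviating to the certificate nets 28 − 12 = 16.
Both types strictly prefer their assigned action; no profitable deviation.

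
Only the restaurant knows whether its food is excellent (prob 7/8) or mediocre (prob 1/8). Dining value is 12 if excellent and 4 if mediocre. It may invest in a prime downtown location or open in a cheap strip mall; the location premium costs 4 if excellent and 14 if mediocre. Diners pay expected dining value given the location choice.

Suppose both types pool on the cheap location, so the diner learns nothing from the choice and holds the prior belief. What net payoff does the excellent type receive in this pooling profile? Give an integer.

11

Pooled price premium = 7/8·12 + 1/8·4 = 11.
excellent pays no cost for the cheap location, so net payoff = 11.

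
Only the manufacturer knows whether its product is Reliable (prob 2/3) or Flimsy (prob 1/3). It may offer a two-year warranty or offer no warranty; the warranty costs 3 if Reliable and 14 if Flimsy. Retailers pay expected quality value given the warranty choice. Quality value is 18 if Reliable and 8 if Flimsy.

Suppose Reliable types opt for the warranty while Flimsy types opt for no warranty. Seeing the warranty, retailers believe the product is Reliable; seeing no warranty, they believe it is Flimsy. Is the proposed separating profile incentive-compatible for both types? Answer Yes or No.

Under these beliefs, the warranty earns price 18 and no warranty earns price 8.
Reliable: the warranty nets 18 − 3 = 15; no warranty nets 8. Reliable prefers the warranty.
Flimsy: the warranty nets 18 − 14 = 4; no warranty nets 8. Flimsy prefers no warranty.
Neither type deviates, so the separating profile is an equilibrium.

Yes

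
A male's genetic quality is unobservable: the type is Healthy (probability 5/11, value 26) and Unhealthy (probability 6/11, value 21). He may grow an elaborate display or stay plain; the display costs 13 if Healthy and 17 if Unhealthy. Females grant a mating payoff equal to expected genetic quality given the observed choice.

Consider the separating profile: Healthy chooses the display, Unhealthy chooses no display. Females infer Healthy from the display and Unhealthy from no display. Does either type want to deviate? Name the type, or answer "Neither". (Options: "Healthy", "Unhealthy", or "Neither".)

The display pays 26; no display pays 21.
Healthy: assigned the display, nets 26 − 13 = 13; deviating to no display nets 21.
Unhealthy: assigned no display, nets 21; deviating to the display nets 26 − 17 = 9.
The Healthy type gains 8 by deviating.

Healthy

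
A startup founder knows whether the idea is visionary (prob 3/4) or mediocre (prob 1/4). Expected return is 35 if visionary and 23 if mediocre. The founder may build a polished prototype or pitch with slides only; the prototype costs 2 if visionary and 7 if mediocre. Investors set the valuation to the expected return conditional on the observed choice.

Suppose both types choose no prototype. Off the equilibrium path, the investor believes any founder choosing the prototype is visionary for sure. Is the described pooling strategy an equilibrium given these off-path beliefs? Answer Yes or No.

No

On path, the investor holds the prior and pays 3/4·35 + 1/4·23 = 32. Off path (the prototype), believing visionary, it pays 35.
visionary: no prototype nets 32; the prototype nets 35 − 2 = 33. visionary would deviate.
mediocre: no prototype nets 32; the prototype nets 35 − 7 = 28. mediocre stays.
A type deviates, so pooling fails.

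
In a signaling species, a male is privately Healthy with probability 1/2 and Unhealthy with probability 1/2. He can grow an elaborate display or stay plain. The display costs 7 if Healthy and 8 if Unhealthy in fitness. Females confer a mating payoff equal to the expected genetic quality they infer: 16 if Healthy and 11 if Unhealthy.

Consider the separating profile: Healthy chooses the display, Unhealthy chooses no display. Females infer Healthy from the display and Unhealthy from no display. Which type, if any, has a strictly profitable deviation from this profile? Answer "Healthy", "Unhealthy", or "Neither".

The display pays 16; no display pays 11.
Healthy: assigned the display, nets 16 − 7 = 9; deviating to no display nets 11.
Unhealthy: assigned no display, nets 11; deviating to the display nets 16 − 8 = 8.
The Healthy type gains 2 by deviating.

Healthy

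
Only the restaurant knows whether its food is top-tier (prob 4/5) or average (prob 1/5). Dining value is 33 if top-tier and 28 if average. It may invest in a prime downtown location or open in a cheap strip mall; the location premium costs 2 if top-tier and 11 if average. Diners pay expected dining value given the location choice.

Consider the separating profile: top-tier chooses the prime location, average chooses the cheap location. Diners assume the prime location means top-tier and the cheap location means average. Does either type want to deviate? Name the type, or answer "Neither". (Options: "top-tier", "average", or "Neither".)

Neither

The prime location pays 33; the cheap location pays 28.
top-tier: assigned the prime location, nets 33 − 2 = 31; deviating to the cheap location nets 28.
average: assigned the cheap location, nets 28; deviating to the prime location nets 33 − 11 = 22.
Both types strictly prefer their assigned action; no profitable deviation.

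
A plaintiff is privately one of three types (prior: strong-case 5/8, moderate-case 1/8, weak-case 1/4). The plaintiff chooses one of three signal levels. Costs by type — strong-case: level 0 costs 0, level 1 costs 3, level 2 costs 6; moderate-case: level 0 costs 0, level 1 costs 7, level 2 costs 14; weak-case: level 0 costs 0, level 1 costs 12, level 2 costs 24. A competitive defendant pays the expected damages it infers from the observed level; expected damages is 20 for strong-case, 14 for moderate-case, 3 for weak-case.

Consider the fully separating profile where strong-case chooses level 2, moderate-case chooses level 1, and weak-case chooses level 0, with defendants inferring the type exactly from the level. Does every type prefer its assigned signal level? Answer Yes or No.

Yes

Separating settlements: level 2 → 20, level 1 → 14, level 0 → 3.
strong-case (assigned level 2): level 0: 3 − 0 = 3; level 1: 14 − 3 = 11; level 2: 20 − 6 = 14. strong-case stays.
moderate-case (assigned level 1): level 0: 3 − 0 = 3; level 1: 14 − 7 = 7; level 2: 20 − 14 = 6. moderate-case stays.
weak-case (assigned level 0): level 0: 3 − 0 = 3; level 1: 14 − 12 = 2; level 2: 20 − 24 = -4. weak-case stays.
Every type prefers its assigned level; separation holds.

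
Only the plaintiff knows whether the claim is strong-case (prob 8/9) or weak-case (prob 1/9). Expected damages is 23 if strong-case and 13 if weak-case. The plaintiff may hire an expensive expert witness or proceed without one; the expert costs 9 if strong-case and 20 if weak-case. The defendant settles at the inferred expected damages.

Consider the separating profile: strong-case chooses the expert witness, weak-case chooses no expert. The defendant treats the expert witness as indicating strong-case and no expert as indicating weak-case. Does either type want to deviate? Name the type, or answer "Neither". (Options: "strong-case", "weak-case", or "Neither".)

Neither

The expert witness pays 23; no expert pays 13.
strong-case: assigned the expert witness, nets 23 − 9 = 14; deviating to no expert nets 13.
weak-case: assigned no expert, nets 13; deviating to the expert witness nets 23 − 20 = 3.
Both types strictly prefer their assigned action; no profitable deviation.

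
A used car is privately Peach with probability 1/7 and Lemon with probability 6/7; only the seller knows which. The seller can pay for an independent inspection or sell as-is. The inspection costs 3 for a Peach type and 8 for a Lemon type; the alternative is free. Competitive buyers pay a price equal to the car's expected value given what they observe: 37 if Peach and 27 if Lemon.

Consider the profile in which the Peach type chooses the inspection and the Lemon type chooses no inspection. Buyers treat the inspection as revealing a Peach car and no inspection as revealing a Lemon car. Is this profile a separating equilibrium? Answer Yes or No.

No

Under these beliefs, the inspection earns price 37 and no inspection earns price 27.
Peach: the inspection nets 37 − 3 = 34; no inspection nets 27. Peach prefers the inspection.
Lemon: the inspection nets 37 − 8 = 29; no inspection nets 27. Lemon would deviate to the inspection.
Lemon has a profitable deviation, so the profile is not an equilibrium.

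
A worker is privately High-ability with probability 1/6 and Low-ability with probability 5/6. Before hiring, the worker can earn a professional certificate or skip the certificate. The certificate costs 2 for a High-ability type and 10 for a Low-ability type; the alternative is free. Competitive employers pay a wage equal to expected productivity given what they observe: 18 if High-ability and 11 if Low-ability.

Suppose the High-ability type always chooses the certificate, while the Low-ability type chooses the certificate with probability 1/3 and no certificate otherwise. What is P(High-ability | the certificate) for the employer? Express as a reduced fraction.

3/8

P(the certificate) = (1/6)·1 + (5/6)·(1/3) = 4/9.
By Bayes' rule, P(High-ability | the certificate) = (1/6) / (4/9) = 3/8.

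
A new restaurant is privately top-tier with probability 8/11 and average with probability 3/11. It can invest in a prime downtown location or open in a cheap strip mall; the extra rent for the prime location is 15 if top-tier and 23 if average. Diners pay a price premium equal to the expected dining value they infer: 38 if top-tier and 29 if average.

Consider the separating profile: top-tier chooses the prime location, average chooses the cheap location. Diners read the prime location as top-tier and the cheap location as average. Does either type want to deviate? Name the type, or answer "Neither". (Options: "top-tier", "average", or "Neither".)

The prime location pays 38; the cheap location pays 29.
top-tier: assigned the prime location, nets 38 − 15 = 23; deviating to the cheap location nets 29.
average: assigned the cheap location, nets 29; deviating to the prime location nets 38 − 23 = 15.
The top-tier type gains 6 by deviating.

top-tier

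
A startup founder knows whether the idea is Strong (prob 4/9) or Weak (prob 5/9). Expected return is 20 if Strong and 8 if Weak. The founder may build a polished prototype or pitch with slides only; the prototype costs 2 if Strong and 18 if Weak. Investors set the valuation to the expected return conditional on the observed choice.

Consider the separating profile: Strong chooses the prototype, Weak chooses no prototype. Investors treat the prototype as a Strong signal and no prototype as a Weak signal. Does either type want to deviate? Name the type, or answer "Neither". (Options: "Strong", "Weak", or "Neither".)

Neither

The prototype pays 20; no prototype pays 8.
Strong: assigned the prototype, nets 20 − 2 = 18; deviating to no prototype nets 8.
Weak: assigned no prototype, nets 8; deviating to the prototype nets 20 − 18 = 2.
Both types strictly prefer their assigned action; no profitable deviation.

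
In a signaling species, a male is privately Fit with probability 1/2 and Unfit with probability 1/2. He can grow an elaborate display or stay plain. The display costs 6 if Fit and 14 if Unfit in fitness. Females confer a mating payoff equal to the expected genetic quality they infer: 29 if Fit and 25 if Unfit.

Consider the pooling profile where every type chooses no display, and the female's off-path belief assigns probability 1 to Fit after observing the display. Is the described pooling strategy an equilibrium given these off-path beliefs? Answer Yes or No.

On path, the female holds the prior and pays 1/2·29 + 1/2·25 = 27. Off path (the display), believing Fit, it pays 29.
Fit: no display nets 27; the display nets 29 − 6 = 23. Fit stays.
Unfit: no display nets 27; the display nets 29 − 14 = 15. Unfit stays.
No type deviates, so pooling is sustained.

Yes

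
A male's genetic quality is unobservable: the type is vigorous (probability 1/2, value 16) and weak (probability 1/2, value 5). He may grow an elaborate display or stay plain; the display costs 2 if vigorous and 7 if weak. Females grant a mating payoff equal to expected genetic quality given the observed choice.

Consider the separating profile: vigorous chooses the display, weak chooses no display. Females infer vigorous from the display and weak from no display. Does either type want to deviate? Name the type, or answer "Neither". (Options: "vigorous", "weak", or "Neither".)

weak

The display pays 16; no display pays 5.
vigorous: assigned the display, nets 16 − 2 = 14; deviating to no display nets 5.
weak: assigned no display, nets 5; deviating to the display nets 16 − 7 = 9.
The weak type gains 4 by deviating.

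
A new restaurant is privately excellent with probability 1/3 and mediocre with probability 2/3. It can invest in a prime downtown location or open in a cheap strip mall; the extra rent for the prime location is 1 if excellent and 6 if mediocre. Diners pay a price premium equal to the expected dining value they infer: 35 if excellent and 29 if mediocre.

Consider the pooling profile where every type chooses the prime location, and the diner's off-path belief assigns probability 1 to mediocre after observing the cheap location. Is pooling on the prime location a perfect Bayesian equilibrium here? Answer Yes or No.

No

On path, the diner holds the prior and pays 1/3·35 + 2/3·29 = 31. Off path (the cheap location), believing mediocre, it pays 29.
excellent: the prime location nets 31 − 1 = 30; the cheap location nets 29. excellent stays.
mediocre: the prime location nets 31 − 6 = 25; the cheap location nets 29. mediocre would deviate.
A type deviates, so pooling fails.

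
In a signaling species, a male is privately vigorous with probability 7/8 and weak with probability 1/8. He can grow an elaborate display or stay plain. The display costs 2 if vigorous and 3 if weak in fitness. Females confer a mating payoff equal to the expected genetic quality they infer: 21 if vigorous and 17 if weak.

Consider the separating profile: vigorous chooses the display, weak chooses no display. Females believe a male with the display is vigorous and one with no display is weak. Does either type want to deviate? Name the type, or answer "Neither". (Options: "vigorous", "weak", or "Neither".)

weak

The display pays 21; no display pays 17.
vigorous: assigned the display, nets 21 − 2 = 19; deviating to no display nets 17.
weak: assigned no display, nets 17; deviating to the display nets 21 − 3 = 18.
The weak type gains 1 by deviating.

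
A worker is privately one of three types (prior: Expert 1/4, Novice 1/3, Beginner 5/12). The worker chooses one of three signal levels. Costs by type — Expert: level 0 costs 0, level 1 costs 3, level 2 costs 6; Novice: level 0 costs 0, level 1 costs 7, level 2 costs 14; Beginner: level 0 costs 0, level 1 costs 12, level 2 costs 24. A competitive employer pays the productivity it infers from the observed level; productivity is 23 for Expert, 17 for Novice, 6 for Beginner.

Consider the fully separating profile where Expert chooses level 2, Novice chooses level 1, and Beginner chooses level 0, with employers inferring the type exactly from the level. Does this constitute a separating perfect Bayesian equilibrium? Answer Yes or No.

Yes

Separating wages: level 2 → 23, level 1 → 17, level 0 → 6.
Expert (assigned level 2): level 0: 6 − 0 = 6; level 1: 17 − 3 = 14; level 2: 23 − 6 = 17. Expert stays.
Novice (assigned level 1): level 0: 6 − 0 = 6; level 1: 17 − 7 = 10; level 2: 23 − 14 = 9. Novice stays.
Beginner (assigned level 0): level 0: 6 − 0 = 6; level 1: 17 − 12 = 5; level 2: 23 − 24 = -1. Beginner stays.
Every type prefers its assigned level; separation holds.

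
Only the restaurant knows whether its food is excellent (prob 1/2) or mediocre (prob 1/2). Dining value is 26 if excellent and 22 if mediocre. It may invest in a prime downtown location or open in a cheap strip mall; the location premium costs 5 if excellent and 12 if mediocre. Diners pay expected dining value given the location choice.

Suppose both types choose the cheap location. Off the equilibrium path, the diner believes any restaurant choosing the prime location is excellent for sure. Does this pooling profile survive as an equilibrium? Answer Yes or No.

Yes

On path, the diner holds the prior and pays 1/2·26 + 1/2·22 = 24. Off path (the prime location), believing excellent, it pays 26.
excellent: the cheap location nets 24; the prime location nets 26 − 5 = 21. excellent stays.
mediocre: the cheap location nets 24; the prime location nets 26 − 12 = 14. mediocre stays.
No type deviates, so pooling is sustained.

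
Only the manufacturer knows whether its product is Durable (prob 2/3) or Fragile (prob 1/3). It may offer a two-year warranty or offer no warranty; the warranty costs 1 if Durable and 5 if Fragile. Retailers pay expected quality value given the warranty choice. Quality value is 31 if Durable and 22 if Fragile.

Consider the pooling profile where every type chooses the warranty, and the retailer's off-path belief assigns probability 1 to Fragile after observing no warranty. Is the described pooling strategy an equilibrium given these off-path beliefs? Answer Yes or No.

On path, the retailer holds the prior and pays 2/3·31 + 1/3·22 = 28. Off path (no warranty), believing Fragile, it pays 22.
Durable: the warranty nets 28 − 1 = 27; no warranty nets 22. Durable stays.
Fragile: the warranty nets 28 − 5 = 23; no warranty nets 22. Fragile stays.
No type deviates, so pooling is sustained.

Yes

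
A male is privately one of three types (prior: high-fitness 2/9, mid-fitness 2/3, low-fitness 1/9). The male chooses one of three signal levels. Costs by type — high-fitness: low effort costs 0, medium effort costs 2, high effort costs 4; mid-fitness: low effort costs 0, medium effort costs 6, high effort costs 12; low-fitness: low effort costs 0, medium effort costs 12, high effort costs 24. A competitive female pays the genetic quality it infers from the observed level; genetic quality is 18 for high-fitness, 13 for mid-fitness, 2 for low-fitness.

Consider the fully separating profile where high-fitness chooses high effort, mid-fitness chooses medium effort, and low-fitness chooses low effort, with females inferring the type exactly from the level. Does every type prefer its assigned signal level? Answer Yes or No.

Separating mating payoffs: high effort → 18, medium effort → 13, low effort → 2.
high-fitness (assigned high effort): low effort: 2 − 0 = 2; medium effort: 13 − 2 = 11; high effort: 18 − 4 = 14. high-fitness stays.
mid-fitness (assigned medium effort): low effort: 2 − 0 = 2; medium effort: 13 − 6 = 7; high effort: 18 − 12 = 6. mid-fitness stays.
low-fitness (assigned low effort): low effort: 2 − 0 = 2; medium effort: 13 − 12 = 1; high effort: 18 − 24 = -6. low-fitness stays.
Every type prefers its assigned level; separation holds.

Yes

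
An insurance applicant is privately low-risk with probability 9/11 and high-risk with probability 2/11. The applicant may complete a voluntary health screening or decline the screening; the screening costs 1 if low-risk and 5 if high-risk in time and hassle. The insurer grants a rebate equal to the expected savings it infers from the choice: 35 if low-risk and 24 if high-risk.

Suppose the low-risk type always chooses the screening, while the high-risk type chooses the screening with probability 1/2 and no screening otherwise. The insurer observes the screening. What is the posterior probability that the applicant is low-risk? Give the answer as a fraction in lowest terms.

9/10

P(the screening) = (9/11)·1 + (2/11)·(1/2) = 10/11.
By Bayes' rule, P(low-risk | the screening) = (9/11) / (10/11) = 9/10.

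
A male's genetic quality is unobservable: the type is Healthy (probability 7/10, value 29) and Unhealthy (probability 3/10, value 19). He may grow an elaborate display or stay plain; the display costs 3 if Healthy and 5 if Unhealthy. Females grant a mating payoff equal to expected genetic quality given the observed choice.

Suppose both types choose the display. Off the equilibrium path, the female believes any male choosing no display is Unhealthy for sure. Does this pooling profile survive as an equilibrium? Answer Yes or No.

Yes

On path, the female holds the prior and pays 7/10·29 + 3/10·19 = 26. Off path (no display), believing Unhealthy, it pays 19.
Healthy: the display nets 26 − 3 = 23; no display nets 19. Healthy stays.
Unhealthy: the display nets 26 − 5 = 21; no display nets 19. Unhealthy stays.
No type deviates, so pooling is sustained.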